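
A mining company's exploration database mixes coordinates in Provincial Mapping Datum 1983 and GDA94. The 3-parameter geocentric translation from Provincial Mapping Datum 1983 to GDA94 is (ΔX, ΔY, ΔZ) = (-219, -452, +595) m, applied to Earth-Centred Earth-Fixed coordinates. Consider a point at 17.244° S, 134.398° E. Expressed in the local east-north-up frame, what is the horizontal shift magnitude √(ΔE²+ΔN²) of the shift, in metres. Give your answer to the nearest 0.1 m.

701.2 m

The local east axis at (φ, λ) is (−sin λ, cos λ, 0), so ΔE = −sin(134.398°)·(-219) + cos(134.398°)·(-452) = 472.71 m.
The local north axis is (−sin φ cos λ, −sin φ sin λ, cos φ), giving ΔN = 45.421 − 95.737 + 568.255 = 517.94 m.
Horizontal magnitude = √(ΔE² + ΔN²) = √(472.71² + 517.94²) = 701.23 m.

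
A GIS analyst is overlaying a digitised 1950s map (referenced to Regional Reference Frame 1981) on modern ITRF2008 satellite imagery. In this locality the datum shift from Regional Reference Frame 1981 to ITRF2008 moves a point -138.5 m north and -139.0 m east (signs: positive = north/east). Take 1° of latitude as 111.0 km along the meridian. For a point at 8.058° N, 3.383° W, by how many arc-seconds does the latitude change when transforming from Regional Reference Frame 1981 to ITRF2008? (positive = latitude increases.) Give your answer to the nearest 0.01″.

Δφ = -4.49″

1° of latitude = 111.0 km, so Δφ = -138.5 / 111000 = -0.0012477° = -4.492″.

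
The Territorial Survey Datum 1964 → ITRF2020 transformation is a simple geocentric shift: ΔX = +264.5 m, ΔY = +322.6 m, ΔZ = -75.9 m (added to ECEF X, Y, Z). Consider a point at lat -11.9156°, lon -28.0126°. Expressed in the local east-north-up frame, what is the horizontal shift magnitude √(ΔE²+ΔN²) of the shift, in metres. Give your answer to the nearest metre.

At φ = -11.9156°, λ = -28.0126°: sin φ = -0.206471, cos φ = 0.978453, sin λ = -0.469666, cos λ = 0.882844.
ΔE = −sin λ·ΔX + cos λ·ΔY = −(-0.469666)·(264.5) + (0.882844)·(322.6) = 409.03 m.
ΔN = −sin φ cos λ·ΔX − sin φ sin λ·ΔY + cos φ·ΔZ = −(-0.206471)(0.882844)(264.5) − (-0.206471)(-0.469666)(322.6) + (0.978453)(-75.9) = -57.33 m.
Horizontal magnitude = √(ΔE² + ΔN²) = √(409.03² + (-57.33)²) = 413.03 m.

413 m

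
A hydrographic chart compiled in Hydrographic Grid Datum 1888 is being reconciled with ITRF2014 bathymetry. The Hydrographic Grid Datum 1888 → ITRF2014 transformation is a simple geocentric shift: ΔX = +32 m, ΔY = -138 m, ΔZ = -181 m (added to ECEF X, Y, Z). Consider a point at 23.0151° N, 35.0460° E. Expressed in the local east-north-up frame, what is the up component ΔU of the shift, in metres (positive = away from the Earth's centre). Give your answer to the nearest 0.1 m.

The local up (radial) axis is (cos φ cos λ, cos φ sin λ, sin φ), giving ΔU = 24.113 − 72.937 − 70.766 = -119.59 m.

ΔU = -119.6 m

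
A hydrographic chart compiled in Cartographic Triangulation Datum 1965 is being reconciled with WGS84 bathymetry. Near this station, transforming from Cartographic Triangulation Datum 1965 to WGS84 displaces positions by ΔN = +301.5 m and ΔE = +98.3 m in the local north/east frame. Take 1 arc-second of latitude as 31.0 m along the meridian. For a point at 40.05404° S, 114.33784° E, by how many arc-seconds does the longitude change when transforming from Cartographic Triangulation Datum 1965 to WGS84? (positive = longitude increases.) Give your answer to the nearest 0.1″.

At latitude -40.05404°, cos φ = 0.765438.
1″ of longitude at this latitude = 31.00 × cos φ = 23.7286 m, so Δλ = 98.3 / 23.7286 = 4.143″.

Δλ = 4.1″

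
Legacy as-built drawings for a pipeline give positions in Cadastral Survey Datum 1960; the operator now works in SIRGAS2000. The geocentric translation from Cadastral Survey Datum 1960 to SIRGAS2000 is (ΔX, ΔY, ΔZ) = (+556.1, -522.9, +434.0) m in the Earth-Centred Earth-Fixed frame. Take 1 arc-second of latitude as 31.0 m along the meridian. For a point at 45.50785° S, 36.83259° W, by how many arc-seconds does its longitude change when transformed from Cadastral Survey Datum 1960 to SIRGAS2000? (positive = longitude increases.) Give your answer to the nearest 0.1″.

Δλ = -3.9″

sin φ = -0.713346, cos φ = 0.700812, sin λ = -0.599479, cos λ = 0.800391.
East component: ΔE = −sin λ·ΔX + cos λ·ΔY = −(-0.599479)(556.1) + (0.800391)(-522.9) = -85.15 m.
1° of latitude spans 3600 × 31.00 = 111600 m; at latitude φ, 1° of longitude spans that × cos φ = 78210.6 m, so Δλ = -85.15 / 78210.6 × 3600 = -3.920″.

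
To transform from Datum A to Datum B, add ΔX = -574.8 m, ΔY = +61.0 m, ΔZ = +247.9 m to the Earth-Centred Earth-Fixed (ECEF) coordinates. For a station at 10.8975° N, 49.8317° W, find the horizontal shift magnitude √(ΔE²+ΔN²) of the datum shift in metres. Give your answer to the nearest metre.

514 m

At φ = 10.8975°, λ = -49.8317°: sin φ = 0.189053, cos φ = 0.981967, sin λ = -0.764153, cos λ = 0.645035.
ΔE = −sin λ·ΔX + cos λ·ΔY = −(-0.764153)·(-574.8) + (0.645035)·(61.0) = -399.89 m.
ΔN = −sin φ cos λ·ΔX − sin φ sin λ·ΔY + cos φ·ΔZ = −(0.189053)(0.645035)(-574.8) − (0.189053)(-0.764153)(61.0) + (0.981967)(247.9) = 322.34 m.
Horizontal magnitude = √(ΔE² + ΔN²) = √((-399.89)² + 322.34²) = 513.63 m.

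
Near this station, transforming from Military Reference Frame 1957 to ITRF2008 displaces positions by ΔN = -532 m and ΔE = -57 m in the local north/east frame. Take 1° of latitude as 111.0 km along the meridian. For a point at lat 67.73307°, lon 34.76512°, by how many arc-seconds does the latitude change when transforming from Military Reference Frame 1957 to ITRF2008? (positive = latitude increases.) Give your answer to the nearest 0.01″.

1° of latitude = 111.0 km, so Δφ = -532.0 / 111000 = -0.0047928° = -17.254″.

Δφ = -17.25″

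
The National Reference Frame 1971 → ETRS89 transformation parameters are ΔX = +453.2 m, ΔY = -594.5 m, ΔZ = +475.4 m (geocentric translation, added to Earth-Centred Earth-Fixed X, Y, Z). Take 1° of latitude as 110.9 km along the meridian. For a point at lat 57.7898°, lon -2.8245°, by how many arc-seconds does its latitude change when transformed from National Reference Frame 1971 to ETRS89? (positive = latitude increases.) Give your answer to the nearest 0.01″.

Δφ = -5.01″

sin φ = 0.846098, cos φ = 0.533027, sin λ = -0.049277, cos λ = 0.998785.
North component: ΔN = −sin φ cos λ·ΔX − sin φ sin λ·ΔY + cos φ·ΔZ = −(0.846098)(0.998785)(453.2) − (0.846098)(-0.049277)(-594.5) + (0.533027)(475.4) = -154.37 m.
1° of latitude spans 110900 m, so Δφ = -154.37 / 110900 × 3600 = -5.011″.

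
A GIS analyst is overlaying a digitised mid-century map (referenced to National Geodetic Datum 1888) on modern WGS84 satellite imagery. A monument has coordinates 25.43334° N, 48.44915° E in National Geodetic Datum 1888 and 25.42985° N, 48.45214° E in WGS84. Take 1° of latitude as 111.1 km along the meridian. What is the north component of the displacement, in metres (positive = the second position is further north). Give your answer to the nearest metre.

ΔN = -388 m

Δφ = 25.42985° − 25.43334° = -0.00349°; Δλ = 48.45214° − 48.44915° = +0.00299°.
ΔN = Δφ × 111100 = -387.7 m; ΔE = Δλ × 111100 × cos(25.43334°) = +0.00299 × 111100 × 0.903086 = 300.0 m.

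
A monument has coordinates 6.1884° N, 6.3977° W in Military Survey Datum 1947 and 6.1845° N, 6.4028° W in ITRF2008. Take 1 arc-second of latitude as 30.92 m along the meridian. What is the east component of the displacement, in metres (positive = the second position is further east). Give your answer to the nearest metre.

Δφ = 6.1845° − 6.1884° = -0.0039°; Δλ = -6.4028° − -6.3977° = -0.0051°.
1° of latitude = 3600 × 30.92 = 111312 m.
ΔN = Δφ × 111312 = -434.1 m; ΔE = Δλ × 111312 × cos(6.1884°) = -0.0051 × 111312 × 0.994173 = -564.4 m.

ΔE = -564 m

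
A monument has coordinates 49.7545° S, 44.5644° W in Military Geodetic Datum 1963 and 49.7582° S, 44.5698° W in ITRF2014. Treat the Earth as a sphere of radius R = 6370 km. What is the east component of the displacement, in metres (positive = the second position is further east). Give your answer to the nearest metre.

ΔE = -388 m

Δφ = -49.7582° − -49.7545° = -0.0037°; Δλ = -44.5698° − -44.5644° = -0.0054°.
1° along a meridian = πR/180 = 111177 m.
ΔN = Δφ × 111177 = -411.4 m; ΔE = Δλ × 111177 × cos(-49.7545°) = -0.0054 × 111177 × 0.646064 = -387.9 m.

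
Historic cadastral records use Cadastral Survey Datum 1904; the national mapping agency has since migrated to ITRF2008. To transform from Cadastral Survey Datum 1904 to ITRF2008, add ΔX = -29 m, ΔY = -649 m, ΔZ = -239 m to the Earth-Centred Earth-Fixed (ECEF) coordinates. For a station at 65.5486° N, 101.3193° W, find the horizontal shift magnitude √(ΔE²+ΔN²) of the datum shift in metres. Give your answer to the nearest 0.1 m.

At φ = 65.5486°, λ = -101.3193°: sin φ = 0.910313, cos φ = 0.413921, sin λ = -0.980549, cos λ = -0.196276.
ΔE = −sin λ·ΔX + cos λ·ΔY = −(-0.980549)·(-29) + (-0.196276)·(-649) = 98.95 m.
ΔN = −sin φ cos λ·ΔX − sin φ sin λ·ΔY + cos φ·ΔZ = −(0.910313)(-0.196276)(-29) − (0.910313)(-0.980549)(-649) + (0.413921)(-239) = -683.41 m.
Horizontal magnitude = √(ΔE² + ΔN²) = √(98.95² + (-683.41)²) = 690.54 m.

690.5 m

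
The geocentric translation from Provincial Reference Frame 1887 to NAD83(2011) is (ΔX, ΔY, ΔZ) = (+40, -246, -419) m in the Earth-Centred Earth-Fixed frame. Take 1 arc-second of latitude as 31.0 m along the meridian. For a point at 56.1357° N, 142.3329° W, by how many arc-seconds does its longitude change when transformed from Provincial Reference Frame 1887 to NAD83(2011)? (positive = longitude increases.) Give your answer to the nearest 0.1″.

Δλ = 12.7″

sin φ = 0.830360, cos φ = 0.557228, sin λ = -0.611073, cos λ = -0.791575.
East component: ΔE = −sin λ·ΔX + cos λ·ΔY = −(-0.611073)(40) + (-0.791575)(-246) = 219.17 m.
1° of latitude spans 3600 × 31.00 = 111600 m; at latitude φ, 1° of longitude spans that × cos φ = 62186.6 m, so Δλ = 219.17 / 62186.6 × 3600 = 12.688″.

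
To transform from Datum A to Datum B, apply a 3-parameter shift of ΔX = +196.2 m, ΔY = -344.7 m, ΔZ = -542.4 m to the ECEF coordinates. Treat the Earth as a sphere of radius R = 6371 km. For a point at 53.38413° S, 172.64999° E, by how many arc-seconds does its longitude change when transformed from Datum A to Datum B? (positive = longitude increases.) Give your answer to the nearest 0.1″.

sin φ = -0.802652, cos φ = 0.596447, sin λ = 0.127930, cos λ = -0.991783.
East component: ΔE = −sin λ·ΔX + cos λ·ΔY = −(0.127930)(196.2) + (-0.991783)(-344.7) = 316.77 m.
1° of latitude spans πR/180 = 111195 m; at latitude φ, 1° of longitude spans that × cos φ = 66321.9 m, so Δλ = 316.77 / 66321.9 × 3600 = 17.194″.

Δλ = 17.2″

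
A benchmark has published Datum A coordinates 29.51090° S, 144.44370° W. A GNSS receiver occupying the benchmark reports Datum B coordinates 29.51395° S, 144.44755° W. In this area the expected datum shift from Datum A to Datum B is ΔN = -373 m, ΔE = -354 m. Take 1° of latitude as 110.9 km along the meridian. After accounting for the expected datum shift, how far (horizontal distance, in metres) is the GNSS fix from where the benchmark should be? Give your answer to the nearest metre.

Observed coordinate differences: Δφ = -0.00305°, Δλ = -0.00385°.
Converting to metres (1° lat = 110900 m, cos φ = 0.870262): observed ΔN = -338.2 m, observed ΔE = -371.6 m.
Subtracting the expected shift leaves a residual of -338.2 − (-373) = 34.8 m north and -371.6 − (-354) = -17.6 m east.
Residual distance = √(34.8² + (-17.6)²) = 38.9 m.

39 m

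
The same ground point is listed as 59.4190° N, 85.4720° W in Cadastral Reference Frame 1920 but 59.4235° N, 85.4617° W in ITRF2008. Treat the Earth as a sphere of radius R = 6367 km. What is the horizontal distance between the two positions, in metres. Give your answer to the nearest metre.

Δφ = 59.4235° − 59.4190° = +0.0045°; Δλ = -85.4617° − -85.4720° = +0.0103°.
1° along a meridian = πR/180 = 111125 m.
ΔN = Δφ × 111125 = 500.1 m; ΔE = Δλ × 111125 × cos(59.4190°) = +0.0103 × 111125 × 0.508756 = 582.3 m.
Distance = √(ΔE² + ΔN²) = √(582.3² + 500.1²) = 767.6 m.

768 m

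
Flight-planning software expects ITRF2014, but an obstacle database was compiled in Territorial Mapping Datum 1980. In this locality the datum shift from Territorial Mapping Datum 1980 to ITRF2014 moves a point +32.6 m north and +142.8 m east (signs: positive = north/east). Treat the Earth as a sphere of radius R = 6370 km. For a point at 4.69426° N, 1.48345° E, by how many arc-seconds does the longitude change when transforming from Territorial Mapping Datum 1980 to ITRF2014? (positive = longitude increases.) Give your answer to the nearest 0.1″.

Δλ = 4.6″

At latitude 4.69426°, cos φ = 0.996646.
One radian of longitude at latitude φ spans R cos φ, so Δλ = ΔE / (R cos φ) = 142.8 / (6370000 × 0.996646) = 2.2493e-05 rad = 4.640″.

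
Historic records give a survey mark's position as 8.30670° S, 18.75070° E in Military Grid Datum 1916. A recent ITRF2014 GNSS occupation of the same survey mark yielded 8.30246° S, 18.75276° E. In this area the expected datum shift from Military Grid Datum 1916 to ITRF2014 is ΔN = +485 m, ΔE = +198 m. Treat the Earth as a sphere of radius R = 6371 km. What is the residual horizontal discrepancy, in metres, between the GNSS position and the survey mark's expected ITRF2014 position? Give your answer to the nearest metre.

32 m

Observed coordinate differences: Δφ = +0.00424°, Δλ = +0.00206°.
Converting to metres (1° lat = 111195 m, cos φ = 0.989509): observed ΔN = 471.5 m, observed ΔE = 226.7 m.
Subtracting the expected shift leaves a residual of 471.5 − (485) = -13.5 m north and 226.7 − (198) = 28.7 m east.
Residual distance = √((-13.5)² + 28.7²) = 31.7 m.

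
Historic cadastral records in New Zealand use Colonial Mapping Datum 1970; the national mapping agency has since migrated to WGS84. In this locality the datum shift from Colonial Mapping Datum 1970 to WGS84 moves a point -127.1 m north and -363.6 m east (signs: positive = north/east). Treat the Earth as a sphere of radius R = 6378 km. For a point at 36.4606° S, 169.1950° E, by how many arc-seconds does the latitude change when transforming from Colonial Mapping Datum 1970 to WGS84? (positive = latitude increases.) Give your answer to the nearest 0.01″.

On a sphere of radius R, 1 rad of latitude = R, so Δφ = ΔN / R = -127.1 / 6378000 = -1.9928e-05 rad = -4.110″.

Δφ = -4.11″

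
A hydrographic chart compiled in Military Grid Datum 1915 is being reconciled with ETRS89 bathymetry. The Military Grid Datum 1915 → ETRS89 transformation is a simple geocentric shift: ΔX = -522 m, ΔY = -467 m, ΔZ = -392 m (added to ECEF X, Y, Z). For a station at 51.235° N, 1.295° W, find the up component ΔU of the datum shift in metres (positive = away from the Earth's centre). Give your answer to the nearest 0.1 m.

ΔU = -625.8 m

The local up (radial) axis is (cos φ cos λ, cos φ sin λ, sin φ), giving ΔU = -326.755 + 6.608 − 305.650 = -625.80 m.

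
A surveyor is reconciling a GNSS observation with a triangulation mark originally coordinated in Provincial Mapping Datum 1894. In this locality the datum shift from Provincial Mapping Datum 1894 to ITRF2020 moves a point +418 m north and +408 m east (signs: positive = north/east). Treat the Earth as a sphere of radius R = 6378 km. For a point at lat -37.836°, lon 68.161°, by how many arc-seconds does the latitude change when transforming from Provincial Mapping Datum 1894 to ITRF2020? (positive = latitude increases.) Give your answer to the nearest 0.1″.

Δφ = 13.5″

On a sphere of radius R, 1 rad of latitude = R, so Δφ = ΔN / R = 418.0 / 6378000 = 6.5538e-05 rad = 13.518″.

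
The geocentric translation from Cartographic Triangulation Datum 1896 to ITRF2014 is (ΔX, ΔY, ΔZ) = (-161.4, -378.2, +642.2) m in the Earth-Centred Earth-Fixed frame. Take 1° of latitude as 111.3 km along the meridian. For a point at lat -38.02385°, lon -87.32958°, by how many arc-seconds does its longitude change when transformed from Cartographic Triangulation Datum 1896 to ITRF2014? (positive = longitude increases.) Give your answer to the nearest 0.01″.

sin φ = -0.615989, cos φ = 0.787754, sin λ = -0.998914, cos λ = 0.046591.
East component: ΔE = −sin λ·ΔX + cos λ·ΔY = −(-0.998914)(-161.4) + (0.046591)(-378.2) = -178.85 m.
1° of latitude spans 111300 m; at latitude φ, 1° of longitude spans that × cos φ = 87677.1 m, so Δλ = -178.85 / 87677.1 × 3600 = -7.343″.

Δλ = -7.34″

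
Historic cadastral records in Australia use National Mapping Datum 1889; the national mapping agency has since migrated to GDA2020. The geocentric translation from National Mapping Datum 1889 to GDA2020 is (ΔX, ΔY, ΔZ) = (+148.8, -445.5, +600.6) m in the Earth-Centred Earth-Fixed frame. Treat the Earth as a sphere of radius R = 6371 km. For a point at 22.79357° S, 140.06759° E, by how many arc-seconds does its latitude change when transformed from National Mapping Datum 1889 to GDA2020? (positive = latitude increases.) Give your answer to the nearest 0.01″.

Δφ = 12.91″

sin φ = -0.387412, cos φ = 0.921907, sin λ = 0.641883, cos λ = -0.766802.
North component: ΔN = −sin φ cos λ·ΔX − sin φ sin λ·ΔY + cos φ·ΔZ = −(-0.387412)(-0.766802)(148.8) − (-0.387412)(0.641883)(-445.5) + (0.921907)(600.6) = 398.71 m.
1° of latitude spans πR/180 = 111195 m, so Δφ = 398.71 / 111195 × 3600 = 12.908″.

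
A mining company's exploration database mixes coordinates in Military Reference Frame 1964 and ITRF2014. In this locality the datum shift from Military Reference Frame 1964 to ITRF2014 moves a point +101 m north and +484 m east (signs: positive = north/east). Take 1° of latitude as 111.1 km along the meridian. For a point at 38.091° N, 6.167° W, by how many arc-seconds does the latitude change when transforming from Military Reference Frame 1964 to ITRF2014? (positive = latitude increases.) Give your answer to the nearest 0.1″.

1° of latitude = 111.1 km, so Δφ = 101.0 / 111100 = 0.0009091° = 3.273″.

Δφ = 3.3″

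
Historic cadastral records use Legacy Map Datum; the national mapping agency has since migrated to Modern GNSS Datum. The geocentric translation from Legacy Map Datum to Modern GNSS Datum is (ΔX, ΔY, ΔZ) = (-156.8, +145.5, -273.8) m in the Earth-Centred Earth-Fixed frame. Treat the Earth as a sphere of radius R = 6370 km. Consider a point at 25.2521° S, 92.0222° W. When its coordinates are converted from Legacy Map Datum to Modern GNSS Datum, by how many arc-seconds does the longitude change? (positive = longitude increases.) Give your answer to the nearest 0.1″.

sin φ = -0.426602, cos φ = 0.904440, sin λ = -0.999377, cos λ = -0.035287.
East component: ΔE = −sin λ·ΔX + cos λ·ΔY = −(-0.999377)(-156.8) + (-0.035287)(145.5) = -161.84 m.
1° of latitude spans πR/180 = 111177 m; at latitude φ, 1° of longitude spans that × cos φ = 100553.3 m, so Δλ = -161.84 / 100553.3 × 3600 = -5.794″.

Δλ = -5.8″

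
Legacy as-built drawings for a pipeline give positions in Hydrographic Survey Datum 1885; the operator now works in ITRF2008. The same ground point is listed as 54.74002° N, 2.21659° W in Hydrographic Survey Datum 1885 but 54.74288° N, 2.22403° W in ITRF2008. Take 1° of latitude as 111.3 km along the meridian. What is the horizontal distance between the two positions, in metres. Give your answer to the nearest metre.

Δφ = 54.74288° − 54.74002° = +0.00286°; Δλ = -2.22403° − -2.21659° = -0.00744°.
ΔN = Δφ × 111300 = 318.3 m; ΔE = Δλ × 111300 × cos(54.74002°) = -0.00744 × 111300 × 0.577287 = -478.0 m.
Distance = √(ΔE² + ΔN²) = √((-478.0)² + 318.3²) = 574.3 m.

574 m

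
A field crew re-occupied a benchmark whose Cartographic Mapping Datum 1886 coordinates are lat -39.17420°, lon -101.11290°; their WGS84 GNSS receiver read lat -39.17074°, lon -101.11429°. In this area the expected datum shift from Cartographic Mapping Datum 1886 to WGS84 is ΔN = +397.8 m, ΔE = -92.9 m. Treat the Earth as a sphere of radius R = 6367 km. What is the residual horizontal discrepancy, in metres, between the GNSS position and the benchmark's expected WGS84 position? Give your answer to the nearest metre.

30 m

Observed coordinate differences: Δφ = +0.00346°, Δλ = -0.00139°.
Converting to metres (1° lat = 111125 m, cos φ = 0.775229): observed ΔN = 384.5 m, observed ΔE = -119.7 m.
Subtracting the expected shift leaves a residual of 384.5 − (397.8) = -13.3 m north and -119.7 − (-92.9) = -26.8 m east.
Residual distance = √((-13.3)² + (-26.8)²) = 30.0 m.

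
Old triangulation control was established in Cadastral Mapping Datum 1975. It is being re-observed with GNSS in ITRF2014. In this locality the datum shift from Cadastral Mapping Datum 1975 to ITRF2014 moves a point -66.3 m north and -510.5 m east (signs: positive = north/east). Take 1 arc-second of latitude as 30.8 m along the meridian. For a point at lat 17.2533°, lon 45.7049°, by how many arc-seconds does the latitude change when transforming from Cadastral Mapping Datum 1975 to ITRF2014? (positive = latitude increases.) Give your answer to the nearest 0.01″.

1″ of latitude = 30.80 m, so Δφ = -66.3 / 30.80 = -2.153″.

Δφ = -2.15″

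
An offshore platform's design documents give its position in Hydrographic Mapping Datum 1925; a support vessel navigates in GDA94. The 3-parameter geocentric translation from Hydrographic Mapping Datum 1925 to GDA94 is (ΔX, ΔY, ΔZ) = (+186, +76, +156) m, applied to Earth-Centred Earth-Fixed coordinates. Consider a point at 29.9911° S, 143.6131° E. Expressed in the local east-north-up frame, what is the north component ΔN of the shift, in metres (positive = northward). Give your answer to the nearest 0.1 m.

ΔN = 82.8 m

At φ = -29.9911°, λ = 143.6131°: sin φ = -0.499865, cos φ = 0.866103, sin λ = 0.593235, cos λ = -0.805029.
ΔN = −sin φ cos λ·ΔX − sin φ sin λ·ΔY + cos φ·ΔZ = −(-0.499865)(-0.805029)(186) − (-0.499865)(0.593235)(76) + (0.866103)(156) = 82.80 m.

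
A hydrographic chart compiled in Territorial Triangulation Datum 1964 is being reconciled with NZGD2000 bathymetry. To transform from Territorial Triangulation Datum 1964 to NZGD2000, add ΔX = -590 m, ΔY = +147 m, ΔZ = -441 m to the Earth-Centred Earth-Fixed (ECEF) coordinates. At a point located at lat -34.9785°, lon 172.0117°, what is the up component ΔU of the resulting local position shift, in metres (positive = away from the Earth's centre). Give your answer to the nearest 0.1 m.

ΔU = 748.3 m

The local up (radial) axis is (cos φ cos λ, cos φ sin λ, sin φ), giving ΔU = 478.736 + 16.739 + 252.812 = 748.29 m.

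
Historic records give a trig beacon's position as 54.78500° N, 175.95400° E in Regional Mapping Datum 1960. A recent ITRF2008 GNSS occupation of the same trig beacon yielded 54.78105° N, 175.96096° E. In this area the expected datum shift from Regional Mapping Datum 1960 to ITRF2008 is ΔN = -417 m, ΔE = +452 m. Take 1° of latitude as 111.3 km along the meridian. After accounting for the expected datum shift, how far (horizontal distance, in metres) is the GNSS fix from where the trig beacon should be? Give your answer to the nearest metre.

Observed coordinate differences: Δφ = -0.00395°, Δλ = +0.00696°.
Converting to metres (1° lat = 111300 m, cos φ = 0.576646): observed ΔN = -439.6 m, observed ΔE = 446.7 m.
Subtracting the expected shift leaves a residual of -439.6 − (-417) = -22.6 m north and 446.7 − (452) = -5.3 m east.
Residual distance = √((-22.6)² + (-5.3)²) = 23.2 m.

23 m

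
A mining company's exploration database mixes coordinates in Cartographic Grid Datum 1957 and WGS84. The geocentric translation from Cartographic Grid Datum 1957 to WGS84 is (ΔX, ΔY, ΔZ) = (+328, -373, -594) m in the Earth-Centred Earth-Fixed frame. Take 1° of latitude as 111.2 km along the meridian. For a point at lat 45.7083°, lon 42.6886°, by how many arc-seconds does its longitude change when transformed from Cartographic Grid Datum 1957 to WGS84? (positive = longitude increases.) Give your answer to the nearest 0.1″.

Δλ = -23.0″

sin φ = 0.715794, cos φ = 0.698312, sin λ = 0.678013, cos λ = 0.735050.
East component: ΔE = −sin λ·ΔX + cos λ·ΔY = −(0.678013)(328) + (0.735050)(-373) = -496.56 m.
1° of latitude spans 111200 m; at latitude φ, 1° of longitude spans that × cos φ = 77652.3 m, so Δλ = -496.56 / 77652.3 × 3600 = -23.021″.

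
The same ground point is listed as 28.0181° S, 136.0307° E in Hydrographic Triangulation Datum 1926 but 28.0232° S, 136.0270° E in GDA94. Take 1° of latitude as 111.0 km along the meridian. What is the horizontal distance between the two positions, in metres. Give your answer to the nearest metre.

672 m

Δφ = -28.0232° − -28.0181° = -0.0051°; Δλ = 136.0270° − 136.0307° = -0.0037°.
ΔN = Δφ × 111000 = -566.1 m; ΔE = Δλ × 111000 × cos(-28.0181°) = -0.0037 × 111000 × 0.882799 = -362.6 m.
Distance = √(ΔE² + ΔN²) = √((-362.6)² + (-566.1)²) = 672.3 m.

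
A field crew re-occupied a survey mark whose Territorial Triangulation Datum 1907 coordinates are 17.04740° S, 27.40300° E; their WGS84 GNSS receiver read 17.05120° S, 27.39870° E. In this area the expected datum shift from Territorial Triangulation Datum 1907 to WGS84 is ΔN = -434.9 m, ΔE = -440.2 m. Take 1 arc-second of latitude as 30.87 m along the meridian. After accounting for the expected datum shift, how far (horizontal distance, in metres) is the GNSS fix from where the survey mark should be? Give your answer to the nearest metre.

21 m

Observed coordinate differences: Δφ = -0.00380°, Δλ = -0.00430°.
Converting to metres (1° lat = 111132 m, cos φ = 0.956063): observed ΔN = -422.3 m, observed ΔE = -456.9 m.
Subtracting the expected shift leaves a residual of -422.3 − (-434.9) = 12.6 m north and -456.9 − (-440.2) = -16.7 m east.
Residual distance = √(12.6² + (-16.7)²) = 20.9 m.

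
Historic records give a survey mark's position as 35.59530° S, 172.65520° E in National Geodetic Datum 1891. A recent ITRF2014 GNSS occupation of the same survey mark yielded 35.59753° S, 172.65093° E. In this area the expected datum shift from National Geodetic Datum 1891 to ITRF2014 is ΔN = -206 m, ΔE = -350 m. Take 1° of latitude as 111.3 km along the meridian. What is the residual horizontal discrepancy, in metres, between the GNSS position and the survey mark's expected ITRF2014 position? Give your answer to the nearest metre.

Observed coordinate differences: Δφ = -0.00223°, Δλ = -0.00427°.
Converting to metres (1° lat = 111300 m, cos φ = 0.813149): observed ΔN = -248.2 m, observed ΔE = -386.4 m.
Subtracting the expected shift leaves a residual of -248.2 − (-206) = -42.2 m north and -386.4 − (-350) = -36.4 m east.
Residual distance = √((-42.2)² + (-36.4)²) = 55.8 m.

56 m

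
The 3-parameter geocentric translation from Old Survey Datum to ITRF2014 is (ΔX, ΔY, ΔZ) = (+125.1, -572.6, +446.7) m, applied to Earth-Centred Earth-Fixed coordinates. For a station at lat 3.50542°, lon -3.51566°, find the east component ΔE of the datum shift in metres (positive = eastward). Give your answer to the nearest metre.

ΔE = -564 m

The local east axis at (φ, λ) is (−sin λ, cos λ, 0), so ΔE = −sin(-3.51566°)·125.1 + cos(-3.51566°)·(-572.6) = -563.85 m.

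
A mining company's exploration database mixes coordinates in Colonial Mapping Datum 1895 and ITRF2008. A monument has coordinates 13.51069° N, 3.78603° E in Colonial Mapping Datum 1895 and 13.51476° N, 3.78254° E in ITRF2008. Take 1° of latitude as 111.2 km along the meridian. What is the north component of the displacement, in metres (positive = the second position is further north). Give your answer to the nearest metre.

ΔN = 453 m

Δφ = 13.51476° − 13.51069° = +0.00407°; Δλ = 3.78254° − 3.78603° = -0.00349°.
ΔN = Δφ × 111200 = 452.6 m; ΔE = Δλ × 111200 × cos(13.51069°) = -0.00349 × 111200 × 0.972326 = -377.3 m.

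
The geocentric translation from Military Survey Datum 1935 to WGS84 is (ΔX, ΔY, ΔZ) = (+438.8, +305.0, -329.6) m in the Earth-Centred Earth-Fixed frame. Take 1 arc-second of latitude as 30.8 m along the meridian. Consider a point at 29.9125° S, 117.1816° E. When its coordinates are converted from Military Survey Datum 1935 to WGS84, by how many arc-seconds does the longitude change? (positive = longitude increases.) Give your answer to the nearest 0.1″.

Δλ = -19.8″

sin φ = -0.498677, cos φ = 0.866788, sin λ = 0.889563, cos λ = -0.456812.
East component: ΔE = −sin λ·ΔX + cos λ·ΔY = −(0.889563)(438.8) + (-0.456812)(305.0) = -529.67 m.
1° of latitude spans 3600 × 30.80 = 110880 m; at latitude φ, 1° of longitude spans that × cos φ = 96109.5 m, so Δλ = -529.67 / 96109.5 × 3600 = -19.840″.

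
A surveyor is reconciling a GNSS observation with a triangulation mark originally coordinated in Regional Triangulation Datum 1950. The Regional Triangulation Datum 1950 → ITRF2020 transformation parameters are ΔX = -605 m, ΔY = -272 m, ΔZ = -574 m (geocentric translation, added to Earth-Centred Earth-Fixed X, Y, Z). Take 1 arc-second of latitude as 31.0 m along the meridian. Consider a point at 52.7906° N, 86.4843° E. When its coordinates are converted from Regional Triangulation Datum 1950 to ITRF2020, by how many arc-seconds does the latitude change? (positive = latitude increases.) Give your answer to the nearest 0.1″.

Δφ = -3.3″

sin φ = 0.796431, cos φ = 0.604730, sin λ = 0.998118, cos λ = 0.061322.
North component: ΔN = −sin φ cos λ·ΔX − sin φ sin λ·ΔY + cos φ·ΔZ = −(0.796431)(0.061322)(-605) − (0.796431)(0.998118)(-272) + (0.604730)(-574) = -101.35 m.
1° of latitude spans 3600 × 31.00 = 111600 m, so Δφ = -101.35 / 111600 × 3600 = -3.269″.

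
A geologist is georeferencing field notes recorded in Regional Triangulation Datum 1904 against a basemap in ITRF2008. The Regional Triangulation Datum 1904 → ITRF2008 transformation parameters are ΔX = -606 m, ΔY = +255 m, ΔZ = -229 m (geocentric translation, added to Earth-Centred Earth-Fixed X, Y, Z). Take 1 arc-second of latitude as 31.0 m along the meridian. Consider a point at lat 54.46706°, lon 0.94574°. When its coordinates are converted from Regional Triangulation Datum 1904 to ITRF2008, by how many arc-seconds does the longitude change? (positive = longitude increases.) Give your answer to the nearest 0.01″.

sin φ = 0.813782, cos φ = 0.581171, sin λ = 0.016506, cos λ = 0.999864.
East component: ΔE = −sin λ·ΔX + cos λ·ΔY = −(0.016506)(-606) + (0.999864)(255) = 264.97 m.
1° of latitude spans 3600 × 31.00 = 111600 m; at latitude φ, 1° of longitude spans that × cos φ = 64858.7 m, so Δλ = 264.97 / 64858.7 × 3600 = 14.707″.

Δλ = 14.71″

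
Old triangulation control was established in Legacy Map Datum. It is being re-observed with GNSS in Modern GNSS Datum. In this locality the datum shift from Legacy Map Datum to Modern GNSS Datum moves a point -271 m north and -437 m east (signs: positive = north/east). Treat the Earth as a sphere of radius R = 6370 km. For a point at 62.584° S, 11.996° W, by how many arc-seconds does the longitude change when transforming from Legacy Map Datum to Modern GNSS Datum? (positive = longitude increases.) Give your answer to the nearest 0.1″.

At latitude -62.584°, cos φ = 0.460448.
One radian of longitude at latitude φ spans R cos φ, so Δλ = ΔE / (R cos φ) = -437.0 / (6370000 × 0.460448) = -1.4899e-04 rad = -30.732″.

Δλ = -30.7″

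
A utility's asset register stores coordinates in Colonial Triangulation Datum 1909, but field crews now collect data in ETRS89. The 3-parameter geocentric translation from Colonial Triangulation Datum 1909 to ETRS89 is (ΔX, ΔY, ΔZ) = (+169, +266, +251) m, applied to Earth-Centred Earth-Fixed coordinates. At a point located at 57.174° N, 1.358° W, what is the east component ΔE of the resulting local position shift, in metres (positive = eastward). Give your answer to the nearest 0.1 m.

ΔE = 269.9 m

The local east axis at (φ, λ) is (−sin λ, cos λ, 0), so ΔE = −sin(-1.358°)·169 + cos(-1.358°)·266 = 269.93 m.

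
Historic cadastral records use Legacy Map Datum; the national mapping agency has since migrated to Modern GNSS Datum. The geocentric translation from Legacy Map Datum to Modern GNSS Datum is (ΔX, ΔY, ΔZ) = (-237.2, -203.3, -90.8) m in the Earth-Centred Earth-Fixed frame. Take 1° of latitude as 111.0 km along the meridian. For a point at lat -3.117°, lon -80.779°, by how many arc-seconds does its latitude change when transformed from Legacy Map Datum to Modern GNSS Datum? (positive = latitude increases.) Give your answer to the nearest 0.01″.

sin φ = -0.054375, cos φ = 0.998521, sin λ = -0.987078, cos λ = 0.160243.
North component: ΔN = −sin φ cos λ·ΔX − sin φ sin λ·ΔY + cos φ·ΔZ = −(-0.054375)(0.160243)(-237.2) − (-0.054375)(-0.987078)(-203.3) + (0.998521)(-90.8) = -81.82 m.
1° of latitude spans 111000 m, so Δφ = -81.82 / 111000 × 3600 = -2.654″.

Δφ = -2.65″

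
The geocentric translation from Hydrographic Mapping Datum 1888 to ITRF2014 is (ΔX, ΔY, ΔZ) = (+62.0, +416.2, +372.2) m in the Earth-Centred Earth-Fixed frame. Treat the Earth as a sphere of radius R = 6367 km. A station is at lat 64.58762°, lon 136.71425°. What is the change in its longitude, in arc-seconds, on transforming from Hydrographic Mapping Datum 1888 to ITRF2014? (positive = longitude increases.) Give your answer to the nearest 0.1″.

Δλ = -26.1″

sin φ = 0.903243, cos φ = 0.429130, sin λ = 0.685637, cos λ = -0.727943.
East component: ΔE = −sin λ·ΔX + cos λ·ΔY = −(0.685637)(62.0) + (-0.727943)(416.2) = -345.48 m.
1° of latitude spans πR/180 = 111125 m; at latitude φ, 1° of longitude spans that × cos φ = 47687.2 m, so Δλ = -345.48 / 47687.2 × 3600 = -26.081″.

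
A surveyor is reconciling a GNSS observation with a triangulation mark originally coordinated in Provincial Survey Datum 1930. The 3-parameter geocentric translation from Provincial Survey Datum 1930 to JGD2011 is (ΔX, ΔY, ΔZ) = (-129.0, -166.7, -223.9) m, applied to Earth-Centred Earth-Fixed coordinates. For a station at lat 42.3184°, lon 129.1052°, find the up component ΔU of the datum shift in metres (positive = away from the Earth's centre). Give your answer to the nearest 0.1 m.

ΔU = -186.2 m

The local up (radial) axis is (cos φ cos λ, cos φ sin λ, sin φ), giving ΔU = 60.163 − 95.649 − 150.741 = -186.23 m.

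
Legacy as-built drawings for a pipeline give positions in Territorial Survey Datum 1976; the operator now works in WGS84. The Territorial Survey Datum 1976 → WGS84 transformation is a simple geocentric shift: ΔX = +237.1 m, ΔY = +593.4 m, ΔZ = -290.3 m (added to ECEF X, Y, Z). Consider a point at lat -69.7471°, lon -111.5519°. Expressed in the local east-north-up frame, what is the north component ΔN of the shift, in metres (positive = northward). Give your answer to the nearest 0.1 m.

ΔN = -700.0 m

At φ = -69.7471°, λ = -111.5519°: sin φ = -0.938174, cos φ = 0.346165, sin λ = -0.930085, cos λ = -0.367344.
ΔN = −sin φ cos λ·ΔX − sin φ sin λ·ΔY + cos φ·ΔZ = −(-0.938174)(-0.367344)(237.1) − (-0.938174)(-0.930085)(593.4) + (0.346165)(-290.3) = -699.99 m.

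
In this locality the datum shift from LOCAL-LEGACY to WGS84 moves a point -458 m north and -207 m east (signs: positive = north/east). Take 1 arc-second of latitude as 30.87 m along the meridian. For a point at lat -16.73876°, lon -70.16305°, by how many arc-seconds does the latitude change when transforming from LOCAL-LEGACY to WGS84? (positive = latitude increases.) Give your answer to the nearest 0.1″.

Δφ = -14.8″

1″ of latitude = 30.87 m, so Δφ = -458.0 / 30.87 = -14.836″.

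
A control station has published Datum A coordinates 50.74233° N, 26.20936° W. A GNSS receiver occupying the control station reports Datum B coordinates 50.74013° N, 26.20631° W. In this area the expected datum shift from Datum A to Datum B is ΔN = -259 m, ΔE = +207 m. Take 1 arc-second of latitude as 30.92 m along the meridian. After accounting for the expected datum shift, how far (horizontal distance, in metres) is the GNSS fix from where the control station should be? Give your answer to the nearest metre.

Observed coordinate differences: Δφ = -0.00220°, Δλ = +0.00305°.
Converting to metres (1° lat = 111312 m, cos φ = 0.632809): observed ΔN = -244.9 m, observed ΔE = 214.8 m.
Subtracting the expected shift leaves a residual of -244.9 − (-259) = 14.1 m north and 214.8 − (207) = 7.8 m east.
Residual distance = √(14.1² + 7.8²) = 16.1 m.

16 m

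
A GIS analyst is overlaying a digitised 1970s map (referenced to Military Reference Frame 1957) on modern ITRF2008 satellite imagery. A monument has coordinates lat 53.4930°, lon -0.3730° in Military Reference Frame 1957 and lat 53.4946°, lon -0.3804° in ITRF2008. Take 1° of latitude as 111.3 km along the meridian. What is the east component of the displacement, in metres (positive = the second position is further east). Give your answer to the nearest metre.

Δφ = 53.4946° − 53.4930° = +0.0016°; Δλ = -0.3804° − -0.3730° = -0.0074°.
ΔN = Δφ × 111300 = 178.1 m; ΔE = Δλ × 111300 × cos(53.4930°) = -0.0074 × 111300 × 0.594921 = -490.0 m.

ΔE = -490 m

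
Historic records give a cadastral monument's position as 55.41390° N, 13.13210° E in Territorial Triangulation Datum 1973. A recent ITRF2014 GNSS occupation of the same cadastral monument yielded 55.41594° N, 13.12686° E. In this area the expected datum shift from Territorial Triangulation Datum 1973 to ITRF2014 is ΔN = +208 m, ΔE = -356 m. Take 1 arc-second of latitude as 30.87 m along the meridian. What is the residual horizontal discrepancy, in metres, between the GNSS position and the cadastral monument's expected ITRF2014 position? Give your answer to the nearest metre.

32 m

Observed coordinate differences: Δφ = +0.00204°, Δλ = -0.00524°.
Converting to metres (1° lat = 111132 m, cos φ = 0.567644): observed ΔN = 226.7 m, observed ΔE = -330.6 m.
Subtracting the expected shift leaves a residual of 226.7 − (208) = 18.7 m north and -330.6 − (-356) = 25.4 m east.
Residual distance = √(18.7² + 25.4²) = 31.6 m.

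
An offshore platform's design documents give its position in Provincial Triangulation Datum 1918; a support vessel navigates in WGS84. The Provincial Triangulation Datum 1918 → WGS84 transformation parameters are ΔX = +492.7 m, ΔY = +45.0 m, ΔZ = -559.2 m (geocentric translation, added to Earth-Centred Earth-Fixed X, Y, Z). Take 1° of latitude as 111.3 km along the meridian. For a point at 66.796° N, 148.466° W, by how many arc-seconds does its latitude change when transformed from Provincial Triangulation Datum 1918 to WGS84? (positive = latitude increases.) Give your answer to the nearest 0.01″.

sin φ = 0.919108, cos φ = 0.394006, sin λ = -0.523004, cos λ = -0.852330.
North component: ΔN = −sin φ cos λ·ΔX − sin φ sin λ·ΔY + cos φ·ΔZ = −(0.919108)(-0.852330)(492.7) − (0.919108)(-0.523004)(45.0) + (0.394006)(-559.2) = 187.28 m.
1° of latitude spans 111300 m, so Δφ = 187.28 / 111300 × 3600 = 6.057″.

Δφ = 6.06″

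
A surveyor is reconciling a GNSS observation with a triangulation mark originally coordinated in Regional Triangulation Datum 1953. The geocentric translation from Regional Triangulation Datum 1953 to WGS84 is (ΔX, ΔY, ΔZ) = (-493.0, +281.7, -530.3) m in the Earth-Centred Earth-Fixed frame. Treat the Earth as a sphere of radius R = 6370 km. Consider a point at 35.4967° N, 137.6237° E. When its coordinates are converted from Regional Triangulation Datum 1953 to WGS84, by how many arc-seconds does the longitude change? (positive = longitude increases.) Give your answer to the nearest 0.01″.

sin φ = 0.580656, cos φ = 0.814149, sin λ = 0.673997, cos λ = -0.738734.
East component: ΔE = −sin λ·ΔX + cos λ·ΔY = −(0.673997)(-493.0) + (-0.738734)(281.7) = 124.18 m.
1° of latitude spans πR/180 = 111177 m; at latitude φ, 1° of longitude spans that × cos φ = 90515.0 m, so Δλ = 124.18 / 90515.0 × 3600 = 4.939″.

Δλ = 4.94″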